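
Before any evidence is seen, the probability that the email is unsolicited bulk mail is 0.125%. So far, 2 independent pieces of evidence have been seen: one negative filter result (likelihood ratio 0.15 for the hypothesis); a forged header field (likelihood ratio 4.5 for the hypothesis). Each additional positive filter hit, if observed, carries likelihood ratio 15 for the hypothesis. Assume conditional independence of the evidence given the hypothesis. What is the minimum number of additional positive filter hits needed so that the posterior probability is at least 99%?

5

Prior odds = 0.00125/0.99875 = 1/799.
Combined Bayes factor of the evidence already in hand = 0.15 × 4.5 = 0.675.
Odds after that evidence = (1/799) × 0.675 = 27/31960.
Target odds = 0.99/0.01 = 99.
Need 15ⁿ ≥ 99 ÷ (27/31960) = 351560/3.
15⁴ = 50625 falls short of 351560/3 but 15⁵ = 759375 reaches it, so n = 5.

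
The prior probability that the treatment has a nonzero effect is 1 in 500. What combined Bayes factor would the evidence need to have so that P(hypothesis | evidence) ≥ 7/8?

3493

Prior odds = 0.002/0.998 = 1/499.
Target odds = 0.875/0.125 = 7.
Required Bayes factor = 7 ÷ (1/499) = 3493.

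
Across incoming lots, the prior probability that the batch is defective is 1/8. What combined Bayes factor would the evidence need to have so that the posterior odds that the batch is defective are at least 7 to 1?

Prior odds = 0.125/0.875 = 1/7.
Target odds = 7.
Required Bayes factor = 7 ÷ (1/7) = 49.

49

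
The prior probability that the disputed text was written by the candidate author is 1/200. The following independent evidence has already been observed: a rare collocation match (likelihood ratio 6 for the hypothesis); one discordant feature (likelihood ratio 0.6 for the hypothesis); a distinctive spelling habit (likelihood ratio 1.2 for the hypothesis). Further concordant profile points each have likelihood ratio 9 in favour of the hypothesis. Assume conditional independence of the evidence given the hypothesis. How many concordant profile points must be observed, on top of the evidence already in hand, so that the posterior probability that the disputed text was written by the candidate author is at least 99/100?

4

Prior odds = 0.005/0.995 = 1/199.
Combined Bayes factor of the evidence already in hand = 6 × 0.6 × 1.2 = 4.32.
Odds after that evidence = (1/199) × 4.32 = 108/4975.
Target odds = 0.99/0.01 = 99.
Need 9ⁿ ≥ 99 ÷ (108/4975) = 54725/12.
9³ = 729 falls short of 54725/12 but 9⁴ = 6561 reaches it, so n = 4.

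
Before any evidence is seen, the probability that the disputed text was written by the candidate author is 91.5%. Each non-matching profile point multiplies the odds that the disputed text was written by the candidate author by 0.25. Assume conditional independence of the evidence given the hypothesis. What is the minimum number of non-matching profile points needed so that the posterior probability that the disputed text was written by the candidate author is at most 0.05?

4

Prior odds: 0.915 ÷ 0.085 = 183/17.
Likelihood ratio per non-matching profile point = 0.25.
Target posterior odds = 0.05/0.95 = 1/19.
Require 0.25ⁿ ≤ 1/19 ÷ (183/17) = 17/3477.
0.25³ = 0.015625 is still above 17/3477 but 0.25⁴ = 0.00390625 is at or below it, so n = 4.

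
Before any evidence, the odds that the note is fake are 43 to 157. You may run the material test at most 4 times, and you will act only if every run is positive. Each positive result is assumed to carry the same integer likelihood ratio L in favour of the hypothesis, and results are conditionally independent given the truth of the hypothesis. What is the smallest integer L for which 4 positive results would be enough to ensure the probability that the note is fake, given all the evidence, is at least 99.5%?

6

Prior odds = 43/157.
Target odds = 0.995/0.005 = 199.
Need L⁴ ≥ 199 ÷ (43/157) = 31243/43.
5⁴ = 625 < 31243/43 ≤ 1296 = 6⁴, so L = 6.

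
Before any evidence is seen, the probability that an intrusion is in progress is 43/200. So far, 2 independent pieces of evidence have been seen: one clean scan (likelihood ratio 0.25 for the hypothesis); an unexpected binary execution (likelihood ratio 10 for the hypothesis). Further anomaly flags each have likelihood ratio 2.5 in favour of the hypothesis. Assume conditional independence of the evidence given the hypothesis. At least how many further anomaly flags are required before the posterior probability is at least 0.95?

4

Prior odds = 0.215/0.785 = 43/157.
Combined Bayes factor of the evidence already in hand = 0.25 × 10 = 2.5.
Odds after that evidence = (43/157) × 2.5 = 215/314.
Target odds = 0.95/0.05 = 19.
Need 2.5ⁿ ≥ 19 ÷ (215/314) = 5966/215.
2.5³ = 15.625 falls short of 5966/215 but 2.5⁴ = 39.0625 reaches it, so n = 4.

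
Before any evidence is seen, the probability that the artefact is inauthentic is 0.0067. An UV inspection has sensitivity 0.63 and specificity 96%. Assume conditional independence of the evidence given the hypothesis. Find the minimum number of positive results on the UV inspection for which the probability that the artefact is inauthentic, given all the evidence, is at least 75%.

3

Prior odds = 0.0067/0.9933 = 67/9933.
False-positive rate = 1 − 0.96 = 0.04; likelihood ratio of a positive = 0.63/0.04 = 15.75.
Target odds: 0.75 ÷ 0.25 = 3.
Require 15.75ⁿ ≥ 3 ÷ (67/9933) = 29799/67.
15.75² = 248.0625 falls short of 29799/67 but 15.75³ = 3906.984375 reaches it, so n = 3.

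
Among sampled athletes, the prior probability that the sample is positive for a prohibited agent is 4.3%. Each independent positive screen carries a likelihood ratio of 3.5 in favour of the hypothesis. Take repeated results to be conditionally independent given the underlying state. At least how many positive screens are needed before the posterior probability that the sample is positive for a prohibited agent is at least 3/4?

4

Prior odds: 0.043 ÷ 0.957 = 43/957.
Likelihood ratio per positive screen = 3.5.
Target posterior odds = 0.75/0.25 = 3.
Need (43/957) × 3.5ⁿ ≥ 3, i.e. 3.5ⁿ ≥ 2871/43.
3.5³ = 42.875 falls short of 2871/43 but 3.5⁴ = 150.0625 reaches it, so n = 4.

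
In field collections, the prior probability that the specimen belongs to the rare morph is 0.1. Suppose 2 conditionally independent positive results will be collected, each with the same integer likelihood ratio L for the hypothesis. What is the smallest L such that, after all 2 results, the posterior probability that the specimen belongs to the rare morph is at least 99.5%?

Prior odds = 0.1/0.9 = 1/9.
Target odds = 0.995/0.005 = 199.
Need L² ≥ 199 ÷ (1/9) = 1791.
42² = 1764 < 1791 ≤ 1849 = 43², so L = 43.

43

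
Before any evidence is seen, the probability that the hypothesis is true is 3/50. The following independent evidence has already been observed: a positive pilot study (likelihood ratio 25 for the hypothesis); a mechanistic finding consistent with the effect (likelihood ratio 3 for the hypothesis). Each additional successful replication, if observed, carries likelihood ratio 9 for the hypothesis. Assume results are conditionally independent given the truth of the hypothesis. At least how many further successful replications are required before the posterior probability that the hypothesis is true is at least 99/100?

Prior odds = 0.06/0.94 = 3/47.
Combined Bayes factor of the evidence already in hand = 25 × 3 = 75.
Odds after that evidence = (3/47) × 75 = 225/47.
Target odds = 0.99/0.01 = 99.
Need 9ⁿ ≥ 99 ÷ (225/47) = 20.68.
9¹ = 9 falls short of 20.68 but 9² = 81 reaches it, so n = 2.

2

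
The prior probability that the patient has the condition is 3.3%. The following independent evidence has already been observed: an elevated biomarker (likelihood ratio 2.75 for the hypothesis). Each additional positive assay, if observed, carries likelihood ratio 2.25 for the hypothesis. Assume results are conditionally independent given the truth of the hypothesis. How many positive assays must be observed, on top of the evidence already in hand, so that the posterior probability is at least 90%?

Prior odds = 0.033/0.967 = 33/967.
Bayes factor of the evidence already in hand = 2.75.
Odds after that evidence = (33/967) × 2.75 = 363/3868.
Target odds = 0.9/0.1 = 9.
Need 2.25ⁿ ≥ 9 ÷ (363/3868) = 11604/121.
2.25⁵ = 59049/1024 falls short of 11604/121 but 2.25⁶ = 531441/4096 reaches it, so n = 6.

6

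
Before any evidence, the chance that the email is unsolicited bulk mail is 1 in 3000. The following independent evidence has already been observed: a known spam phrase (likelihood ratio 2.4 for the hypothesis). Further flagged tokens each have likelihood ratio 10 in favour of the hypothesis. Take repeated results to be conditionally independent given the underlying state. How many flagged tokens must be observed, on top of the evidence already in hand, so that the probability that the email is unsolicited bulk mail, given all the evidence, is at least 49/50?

Prior odds = (1/3000)/(2999/3000) = 1/2999.
Bayes factor of the evidence already in hand = 2.4.
Odds after that evidence = (1/2999) × 2.4 = 12/14995.
Target odds = 0.98/0.02 = 49.
Need 10ⁿ ≥ 49 ÷ (12/14995) = 734755/12.
10⁴ = 10000 falls short of 734755/12 but 10⁵ = 100000 reaches it, so n = 5.

5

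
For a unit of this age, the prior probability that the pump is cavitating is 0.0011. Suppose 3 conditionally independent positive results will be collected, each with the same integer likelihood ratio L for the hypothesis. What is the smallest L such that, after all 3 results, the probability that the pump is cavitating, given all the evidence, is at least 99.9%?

Prior odds = 0.0011/0.9989 = 11/9989.
Target odds = 0.999/0.001 = 999.
Need L³ ≥ 999 ÷ (11/9989) = 9979011/11.
96³ = 884736 < 9979011/11 ≤ 912673 = 97³, so L = 97.

97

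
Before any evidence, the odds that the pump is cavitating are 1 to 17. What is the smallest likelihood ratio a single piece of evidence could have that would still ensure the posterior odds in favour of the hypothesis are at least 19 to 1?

Prior odds = 1/17.
Target odds = 19.
Required Bayes factor = 19 ÷ (1/17) = 323.

323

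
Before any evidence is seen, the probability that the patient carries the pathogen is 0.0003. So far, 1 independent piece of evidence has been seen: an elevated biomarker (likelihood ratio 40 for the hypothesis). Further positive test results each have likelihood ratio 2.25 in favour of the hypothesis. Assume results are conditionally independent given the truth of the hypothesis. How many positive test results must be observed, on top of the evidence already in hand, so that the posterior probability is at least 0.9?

9

Prior odds = 0.0003/0.9997 = 3/9997.
Bayes factor of the evidence already in hand = 40.
Odds after that evidence = (3/9997) × 40 = 120/9997.
Target odds = 0.9/0.1 = 9.
Need 2.25ⁿ ≥ 9 ÷ (120/9997) = 749.775.
2.25⁸ = 43046721/65536 falls short of 749.775 but 2.25⁹ = 387420489/262144 reaches it, so n = 9.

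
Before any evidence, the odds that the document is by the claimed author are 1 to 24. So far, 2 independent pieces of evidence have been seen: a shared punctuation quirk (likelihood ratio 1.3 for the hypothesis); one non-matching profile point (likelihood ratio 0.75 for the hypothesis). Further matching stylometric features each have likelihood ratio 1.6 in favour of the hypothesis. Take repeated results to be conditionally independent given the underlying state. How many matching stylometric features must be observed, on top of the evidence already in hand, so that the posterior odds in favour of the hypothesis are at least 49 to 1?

Prior odds = 1/24.
Combined Bayes factor of the evidence already in hand = 1.3 × 0.75 = 0.975.
Odds after that evidence = (1/24) × 0.975 = 0.040625.
Target odds = 49.
Need 1.6ⁿ ≥ 49 ÷ 0.040625 = 15680/13.
1.6¹⁵ ≈1152.92 falls short of 15680/13 but 1.6¹⁶ ≈1844.67 reaches it, so n = 16.

16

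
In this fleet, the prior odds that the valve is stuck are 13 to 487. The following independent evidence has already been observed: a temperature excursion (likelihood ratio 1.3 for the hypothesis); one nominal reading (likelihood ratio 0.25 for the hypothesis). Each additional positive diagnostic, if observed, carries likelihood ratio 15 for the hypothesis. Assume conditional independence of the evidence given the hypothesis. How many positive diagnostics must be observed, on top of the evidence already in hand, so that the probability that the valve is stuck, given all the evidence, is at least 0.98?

4

Prior odds = 13/487.
Combined Bayes factor of the evidence already in hand = 1.3 × 0.25 = 0.325.
Odds after that evidence = (13/487) × 0.325 = 169/19480.
Target odds = 0.98/0.02 = 49.
Need 15ⁿ ≥ 49 ÷ (169/19480) = 954520/169.
15³ = 3375 falls short of 954520/169 but 15⁴ = 50625 reaches it, so n = 4.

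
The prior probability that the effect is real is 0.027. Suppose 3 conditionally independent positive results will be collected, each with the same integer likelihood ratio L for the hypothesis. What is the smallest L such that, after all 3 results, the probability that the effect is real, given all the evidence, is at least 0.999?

Prior odds = 0.027/0.973 = 27/973.
Target odds = 0.999/0.001 = 999.
Need L³ ≥ 999 ÷ (27/973) = 36001.
33³ = 35937 < 36001 ≤ 39304 = 34³, so L = 34.

34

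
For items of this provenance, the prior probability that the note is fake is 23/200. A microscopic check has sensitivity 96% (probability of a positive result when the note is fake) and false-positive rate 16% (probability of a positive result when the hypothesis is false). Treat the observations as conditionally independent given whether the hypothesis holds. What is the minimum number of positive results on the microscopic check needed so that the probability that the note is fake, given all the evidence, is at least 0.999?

Prior odds = 0.115/0.885 = 23/177.
Likelihood ratio of a positive result = 0.96/0.16 = 6.
Target odds: 0.999 ÷ 0.001 = 999.
Require 6ⁿ ≥ 999 ÷ (23/177) = 176823/23.
6⁴ = 1296 falls short of 176823/23 but 6⁵ = 7776 reaches it, so n = 5.

5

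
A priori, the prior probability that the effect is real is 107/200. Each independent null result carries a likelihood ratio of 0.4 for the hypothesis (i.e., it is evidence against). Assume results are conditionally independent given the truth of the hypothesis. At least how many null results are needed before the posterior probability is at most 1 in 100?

Prior odds = 0.535/0.465 = 107/93.
Likelihood ratio per null result = 0.4.
Target odds: 0.01 ÷ 0.99 = 1/99.
Require 0.4ⁿ ≤ 1/99 ÷ (107/93) = 31/3531.
0.4⁵ = 0.01024 is still above 31/3531 but 0.4⁶ = 64/15625 is at or below it, so n = 6.

6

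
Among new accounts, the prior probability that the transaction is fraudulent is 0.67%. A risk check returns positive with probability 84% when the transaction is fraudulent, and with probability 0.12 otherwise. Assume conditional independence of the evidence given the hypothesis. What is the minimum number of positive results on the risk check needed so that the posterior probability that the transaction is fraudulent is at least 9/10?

Prior odds = 0.0067/0.9933 = 67/9933.
Likelihood ratio of a positive result = 0.84/0.12 = 7.
Target posterior odds = 0.9/0.1 = 9.
Need (67/9933) × 7ⁿ ≥ 9, i.e. 7ⁿ ≥ 89397/67.
7³ = 343 falls short of 89397/67 but 7⁴ = 2401 reaches it, so n = 4.

4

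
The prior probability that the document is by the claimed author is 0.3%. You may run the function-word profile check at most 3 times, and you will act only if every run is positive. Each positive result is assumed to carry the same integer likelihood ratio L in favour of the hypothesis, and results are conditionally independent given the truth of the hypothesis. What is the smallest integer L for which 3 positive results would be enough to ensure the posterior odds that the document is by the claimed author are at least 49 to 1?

26

Prior odds = 0.003/0.997 = 3/997.
Target odds = 49.
Need L³ ≥ 49 ÷ (3/997) = 48853/3.
25³ = 15625 < 48853/3 ≤ 17576 = 26³, so L = 26.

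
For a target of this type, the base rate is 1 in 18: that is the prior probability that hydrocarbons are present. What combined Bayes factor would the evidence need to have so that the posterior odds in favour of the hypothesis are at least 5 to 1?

85

Prior odds = (1/18)/(17/18) = 1/17.
Target odds = 5.
Required Bayes factor = 5 ÷ (1/17) = 85.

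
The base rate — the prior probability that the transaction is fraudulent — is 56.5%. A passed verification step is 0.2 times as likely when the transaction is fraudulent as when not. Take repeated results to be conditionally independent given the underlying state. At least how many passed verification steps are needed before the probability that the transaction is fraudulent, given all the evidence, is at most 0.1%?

5

Prior odds: 0.565 ÷ 0.435 = 113/87.
Likelihood ratio per passed verification step = 0.2.
Target odds: 0.001 ÷ 0.999 = 1/999.
Require 0.2ⁿ ≤ 1/999 ÷ (113/87) = 29/37629.
0.2⁴ = 0.0016 is still above 29/37629 but 0.2⁵ = 0.00032 is at or below it, so n = 5.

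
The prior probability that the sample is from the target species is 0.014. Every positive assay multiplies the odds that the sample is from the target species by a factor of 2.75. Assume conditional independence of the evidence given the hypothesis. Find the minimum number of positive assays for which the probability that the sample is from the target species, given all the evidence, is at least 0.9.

Prior odds = 0.014/0.986 = 7/493.
Likelihood ratio per positive assay = 2.75.
Target odds: 0.9 ÷ 0.1 = 9.
Require 2.75ⁿ ≥ 9 ÷ (7/493) = 4437/7.
2.75⁶ = 1771561/4096 falls short of 4437/7 but 2.75⁷ = 19487171/16384 reaches it, so n = 7.

7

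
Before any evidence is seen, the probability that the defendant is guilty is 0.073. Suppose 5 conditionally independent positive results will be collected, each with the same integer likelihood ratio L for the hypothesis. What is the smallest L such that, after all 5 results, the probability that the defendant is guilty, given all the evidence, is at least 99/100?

5

Prior odds = 0.073/0.927 = 73/927.
Target odds = 0.99/0.01 = 99.
Need L⁵ ≥ 99 ÷ (73/927) = 91773/73.
4⁵ = 1024 < 91773/73 ≤ 3125 = 5⁵, so L = 5.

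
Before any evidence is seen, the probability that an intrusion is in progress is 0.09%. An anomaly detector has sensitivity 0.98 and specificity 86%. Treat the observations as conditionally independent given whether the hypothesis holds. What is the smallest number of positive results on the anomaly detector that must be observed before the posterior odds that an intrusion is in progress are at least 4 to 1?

Prior odds: 0.0009 ÷ 0.9991 = 9/9991.
False-positive rate = 1 − 0.86 = 0.14; likelihood ratio of a positive = 0.98/0.14 = 7.
Target odds = 4.
Need (9/9991) × 7ⁿ ≥ 4, i.e. 7ⁿ ≥ 39964/9.
7⁴ = 2401 falls short of 39964/9 but 7⁵ = 16807 reaches it, so n = 5.

5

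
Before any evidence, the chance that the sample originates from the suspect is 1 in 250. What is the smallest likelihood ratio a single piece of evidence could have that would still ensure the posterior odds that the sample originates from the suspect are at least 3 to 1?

747

Prior odds = 0.004/0.996 = 1/249.
Target odds = 3.
Required Bayes factor = 3 ÷ (1/249) = 747.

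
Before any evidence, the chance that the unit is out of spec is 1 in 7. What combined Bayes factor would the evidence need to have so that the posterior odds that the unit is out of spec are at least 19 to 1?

Prior odds = (1/7)/(6/7) = 1/6.
Target odds = 19.
Required Bayes factor = 19 ÷ (1/6) = 114.

114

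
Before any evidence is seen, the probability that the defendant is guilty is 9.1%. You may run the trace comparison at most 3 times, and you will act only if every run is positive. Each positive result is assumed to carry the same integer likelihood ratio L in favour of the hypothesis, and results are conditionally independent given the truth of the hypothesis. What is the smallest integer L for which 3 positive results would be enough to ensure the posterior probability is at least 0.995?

Prior odds = 0.091/0.909 = 91/909.
Target odds = 0.995/0.005 = 199.
Need L³ ≥ 199 ÷ (91/909) = 180891/91.
12³ = 1728 < 180891/91 ≤ 2197 = 13³, so L = 13.

13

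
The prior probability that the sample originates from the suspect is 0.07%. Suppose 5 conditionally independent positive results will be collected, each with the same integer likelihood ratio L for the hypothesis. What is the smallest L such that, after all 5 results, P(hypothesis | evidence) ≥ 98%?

Prior odds = 0.0007/0.9993 = 7/9993.
Target odds = 0.98/0.02 = 49.
Need L⁵ ≥ 49 ÷ (7/9993) = 69951.
9⁵ = 59049 < 69951 ≤ 100000 = 10⁵, so L = 10.

10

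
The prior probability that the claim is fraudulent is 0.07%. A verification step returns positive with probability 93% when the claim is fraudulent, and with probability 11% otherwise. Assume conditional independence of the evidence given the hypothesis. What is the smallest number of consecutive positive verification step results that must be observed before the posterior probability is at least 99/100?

6

Prior odds: 0.0007 ÷ 0.9993 = 7/9993.
Likelihood ratio of a positive result = 0.93/0.11 = 93/11.
Target posterior odds = 0.99/0.01 = 99.
Need (7/9993) × (93/11)ⁿ ≥ 99, i.e. (93/11)ⁿ ≥ 989307/7.
(93/11)⁵ ≈43196.8 falls short of 989307/7 but (93/11)⁶ ≈365209 reaches it, so n = 6.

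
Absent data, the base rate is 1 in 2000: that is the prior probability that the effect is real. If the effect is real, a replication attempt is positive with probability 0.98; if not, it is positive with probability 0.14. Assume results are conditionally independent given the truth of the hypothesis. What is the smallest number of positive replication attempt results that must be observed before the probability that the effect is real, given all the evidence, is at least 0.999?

8

Prior odds: 0.0005 ÷ 0.9995 = 1/1999.
Likelihood ratio of a positive = 0.98/0.14 = 7.
Target posterior odds = 0.999/0.001 = 999.
Require 7ⁿ ≥ 999 ÷ (1/1999) = 1997001.
7⁷ = 823543 falls short of 1997001 but 7⁸ = 5764801 reaches it, so n = 8.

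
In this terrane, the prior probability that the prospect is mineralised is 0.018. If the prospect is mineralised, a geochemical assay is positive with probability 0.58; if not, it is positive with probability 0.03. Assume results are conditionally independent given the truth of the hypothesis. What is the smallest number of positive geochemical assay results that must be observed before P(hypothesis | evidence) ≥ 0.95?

3

Prior odds: 0.018 ÷ 0.982 = 9/491.
Likelihood ratio of a positive = 0.58/0.03 = 58/3.
Target posterior odds = 0.95/0.05 = 19.
Need (9/491) × (58/3)ⁿ ≥ 19, i.e. (58/3)ⁿ ≥ 9329/9.
(58/3)² = 3364/9 falls short of 9329/9 but (58/3)³ = 195112/27 reaches it, so n = 3.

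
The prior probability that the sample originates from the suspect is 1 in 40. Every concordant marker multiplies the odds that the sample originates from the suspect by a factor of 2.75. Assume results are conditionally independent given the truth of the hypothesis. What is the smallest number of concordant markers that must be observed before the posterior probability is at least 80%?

Prior odds: 0.025 ÷ 0.975 = 1/39.
Likelihood ratio per concordant marker = 2.75.
Target odds: 0.8 ÷ 0.2 = 4.
Need (1/39) × 2.75ⁿ ≥ 4, i.e. 2.75ⁿ ≥ 156.
2.75⁴ = 57.19140625 falls short of 156 but 2.75⁵ = 161051/1024 reaches it, so n = 5.

5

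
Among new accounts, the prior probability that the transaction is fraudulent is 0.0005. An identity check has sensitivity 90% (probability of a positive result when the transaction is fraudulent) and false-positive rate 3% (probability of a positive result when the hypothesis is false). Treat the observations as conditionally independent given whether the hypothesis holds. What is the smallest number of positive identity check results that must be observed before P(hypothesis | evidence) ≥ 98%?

4

Prior odds: 0.0005 ÷ 0.9995 = 1/1999.
Likelihood ratio of a positive result = 0.9/0.03 = 30.
Target odds: 0.98 ÷ 0.02 = 49.
Require 30ⁿ ≥ 49 ÷ (1/1999) = 97951.
30³ = 27000 falls short of 97951 but 30⁴ = 810000 reaches it, so n = 4.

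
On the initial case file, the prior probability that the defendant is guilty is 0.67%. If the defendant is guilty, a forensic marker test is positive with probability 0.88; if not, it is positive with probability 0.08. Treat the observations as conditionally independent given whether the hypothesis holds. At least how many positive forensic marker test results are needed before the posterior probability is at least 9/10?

4

Prior odds: 0.0067 ÷ 0.9933 = 67/9933.
Likelihood ratio of a positive = 0.88/0.08 = 11.
Target odds: 0.9 ÷ 0.1 = 9.
Require 11ⁿ ≥ 9 ÷ (67/9933) = 89397/67.
11³ = 1331 falls short of 89397/67 but 11⁴ = 14641 reaches it, so n = 4.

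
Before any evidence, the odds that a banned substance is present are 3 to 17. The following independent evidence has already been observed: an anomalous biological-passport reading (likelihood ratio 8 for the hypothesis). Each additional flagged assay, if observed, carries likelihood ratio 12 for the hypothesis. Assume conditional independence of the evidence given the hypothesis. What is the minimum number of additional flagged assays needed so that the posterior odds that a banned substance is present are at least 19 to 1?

Prior odds = 3/17.
Bayes factor of the evidence already in hand = 8.
Odds after that evidence = (3/17) × 8 = 24/17.
Target odds = 19.
Need 12ⁿ ≥ 19 ÷ (24/17) = 323/24.
12¹ = 12 falls short of 323/24 but 12² = 144 reaches it, so n = 2.

2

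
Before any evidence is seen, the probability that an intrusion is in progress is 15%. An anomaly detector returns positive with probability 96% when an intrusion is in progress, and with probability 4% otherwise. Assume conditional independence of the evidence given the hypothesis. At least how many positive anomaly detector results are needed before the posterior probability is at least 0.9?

2

Prior odds: 0.15 ÷ 0.85 = 3/17.
Likelihood ratio of a positive result = 0.96/0.04 = 24.
Target odds: 0.9 ÷ 0.1 = 9.
Require 24ⁿ ≥ 9 ÷ (3/17) = 51.
24¹ = 24 falls short of 51 but 24² = 576 reaches it, so n = 2.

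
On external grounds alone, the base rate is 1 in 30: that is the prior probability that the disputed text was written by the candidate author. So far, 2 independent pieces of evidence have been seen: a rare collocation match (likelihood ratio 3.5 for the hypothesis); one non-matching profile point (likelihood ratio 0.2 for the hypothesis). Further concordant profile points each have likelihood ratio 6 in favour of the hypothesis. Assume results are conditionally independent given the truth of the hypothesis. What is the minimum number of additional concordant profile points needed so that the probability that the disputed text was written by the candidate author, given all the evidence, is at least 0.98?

Prior odds = (1/30)/(29/30) = 1/29.
Combined Bayes factor of the evidence already in hand = 3.5 × 0.2 = 0.7.
Odds after that evidence = (1/29) × 0.7 = 7/290.
Target odds = 0.98/0.02 = 49.
Need 6ⁿ ≥ 49 ÷ (7/290) = 2030.
6⁴ = 1296 falls short of 2030 but 6⁵ = 7776 reaches it, so n = 5.

5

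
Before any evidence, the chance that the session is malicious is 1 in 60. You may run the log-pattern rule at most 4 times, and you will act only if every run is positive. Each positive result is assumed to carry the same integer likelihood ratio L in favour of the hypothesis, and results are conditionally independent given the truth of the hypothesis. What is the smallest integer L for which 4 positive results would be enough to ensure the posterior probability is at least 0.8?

Prior odds = (1/60)/(59/60) = 1/59.
Target odds = 0.8/0.2 = 4.
Need L⁴ ≥ 4 ÷ (1/59) = 236.
3⁴ = 81 < 236 ≤ 256 = 4⁴, so L = 4.

4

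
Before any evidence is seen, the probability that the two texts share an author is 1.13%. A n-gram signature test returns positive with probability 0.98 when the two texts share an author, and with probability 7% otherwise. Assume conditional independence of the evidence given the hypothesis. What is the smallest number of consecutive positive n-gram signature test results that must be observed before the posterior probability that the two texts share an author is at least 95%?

3

Prior odds: 0.0113 ÷ 0.9887 = 113/9887.
Likelihood ratio of a positive result = 0.98/0.07 = 14.
Target posterior odds = 0.95/0.05 = 19.
Require 14ⁿ ≥ 19 ÷ (113/9887) = 187853/113.
14² = 196 falls short of 187853/113 but 14³ = 2744 reaches it, so n = 3.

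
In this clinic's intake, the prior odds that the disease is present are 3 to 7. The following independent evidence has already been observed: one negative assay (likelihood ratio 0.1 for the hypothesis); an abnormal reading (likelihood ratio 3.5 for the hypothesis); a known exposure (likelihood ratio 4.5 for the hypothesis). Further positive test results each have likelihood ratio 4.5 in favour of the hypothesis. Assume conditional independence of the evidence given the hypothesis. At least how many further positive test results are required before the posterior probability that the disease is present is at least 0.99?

4

Prior odds = 3/7.
Combined Bayes factor of the evidence already in hand = 0.1 × 3.5 × 4.5 = 1.575.
Odds after that evidence = (3/7) × 1.575 = 0.675.
Target odds = 0.99/0.01 = 99.
Need 4.5ⁿ ≥ 99 ÷ 0.675 = 440/3.
4.5³ = 91.125 falls short of 440/3 but 4.5⁴ = 410.0625 reaches it, so n = 4.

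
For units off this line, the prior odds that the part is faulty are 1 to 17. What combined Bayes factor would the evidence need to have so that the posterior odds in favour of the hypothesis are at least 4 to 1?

Prior odds = 1/17.
Target odds = 4.
Required Bayes factor = 4 ÷ (1/17) = 68.

68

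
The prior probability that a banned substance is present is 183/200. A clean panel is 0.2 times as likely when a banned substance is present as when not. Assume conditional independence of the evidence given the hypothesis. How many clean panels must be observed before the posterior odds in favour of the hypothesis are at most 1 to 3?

Prior odds = 0.915/0.085 = 183/17.
Likelihood ratio per clean panel = 0.2.
Target odds = 1/3.
Need (183/17) × 0.2ⁿ ≤ 1/3, i.e. 0.2ⁿ ≤ 17/549.
0.2² = 0.04 is still above 17/549 but 0.2³ = 0.008 is at or below it, so n = 3.

3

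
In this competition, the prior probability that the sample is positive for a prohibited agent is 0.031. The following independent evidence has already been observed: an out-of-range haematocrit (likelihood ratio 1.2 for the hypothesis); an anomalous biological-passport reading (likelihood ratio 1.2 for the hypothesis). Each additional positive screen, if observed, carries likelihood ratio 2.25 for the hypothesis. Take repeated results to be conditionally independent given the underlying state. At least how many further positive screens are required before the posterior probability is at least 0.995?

Prior odds = 0.031/0.969 = 31/969.
Combined Bayes factor of the evidence already in hand = 1.2 × 1.2 = 1.44.
Odds after that evidence = (31/969) × 1.44 = 372/8075.
Target odds = 0.995/0.005 = 199.
Need 2.25ⁿ ≥ 199 ÷ (372/8075) = 1606925/372.
2.25¹⁰ ≈3325.26 falls short of 1606925/372 but 2.25¹¹ ≈7481.83 reaches it, so n = 11.

11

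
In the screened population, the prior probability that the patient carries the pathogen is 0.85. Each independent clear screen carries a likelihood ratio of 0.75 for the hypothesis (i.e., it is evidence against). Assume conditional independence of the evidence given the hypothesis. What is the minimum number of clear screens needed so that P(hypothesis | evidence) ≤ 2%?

20

Prior odds = 0.85/0.15 = 17/3.
Likelihood ratio per clear screen = 0.75.
Target posterior odds = 0.02/0.98 = 1/49.
Need (17/3) × 0.75ⁿ ≤ 1/49, i.e. 0.75ⁿ ≤ 3/833.
0.75¹⁹ ≈0.00422828 is still above 3/833 but 0.75²⁰ ≈0.00317121 is at or below it, so n = 20.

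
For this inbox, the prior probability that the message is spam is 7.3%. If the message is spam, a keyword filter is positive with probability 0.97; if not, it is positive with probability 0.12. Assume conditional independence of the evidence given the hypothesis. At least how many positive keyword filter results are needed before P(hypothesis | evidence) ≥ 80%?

Prior odds = 0.073/0.927 = 73/927.
Likelihood ratio of a positive = 0.97/0.12 = 97/12.
Target odds: 0.8 ÷ 0.2 = 4.
Need (73/927) × (97/12)ⁿ ≥ 4, i.e. (97/12)ⁿ ≥ 3708/73.
(97/12)¹ = 97/12 falls short of 3708/73 but (97/12)² = 9409/144 reaches it, so n = 2.

2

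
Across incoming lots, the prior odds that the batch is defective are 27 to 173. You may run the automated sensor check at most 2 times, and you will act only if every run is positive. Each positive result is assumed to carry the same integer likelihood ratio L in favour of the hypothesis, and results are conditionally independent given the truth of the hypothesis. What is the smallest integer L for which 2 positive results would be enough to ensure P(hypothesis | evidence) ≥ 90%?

Prior odds = 27/173.
Target odds = 0.9/0.1 = 9.
Need L² ≥ 9 ÷ (27/173) = 173/3.
7² = 49 < 173/3 ≤ 64 = 8², so L = 8.

8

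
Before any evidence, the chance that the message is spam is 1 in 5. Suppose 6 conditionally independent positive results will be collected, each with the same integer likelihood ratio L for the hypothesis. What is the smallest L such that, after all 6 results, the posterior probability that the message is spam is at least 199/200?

Prior odds = 0.2/0.8 = 0.25.
Target odds = 0.995/0.005 = 199.
Need L⁶ ≥ 199 ÷ 0.25 = 796.
3⁶ = 729 < 796 ≤ 4096 = 4⁶, so L = 4.

4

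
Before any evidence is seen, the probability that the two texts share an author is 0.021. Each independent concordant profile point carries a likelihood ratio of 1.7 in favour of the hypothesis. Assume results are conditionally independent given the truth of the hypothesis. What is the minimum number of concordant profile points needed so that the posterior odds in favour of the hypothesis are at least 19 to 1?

13

Prior odds = 0.021/0.979 = 21/979.
Likelihood ratio per concordant profile point = 1.7.
Target odds = 19.
Need (21/979) × 1.7ⁿ ≥ 19, i.e. 1.7ⁿ ≥ 18601/21.
1.7¹² ≈582.622 falls short of 18601/21 but 1.7¹³ ≈990.458 reaches it, so n = 13.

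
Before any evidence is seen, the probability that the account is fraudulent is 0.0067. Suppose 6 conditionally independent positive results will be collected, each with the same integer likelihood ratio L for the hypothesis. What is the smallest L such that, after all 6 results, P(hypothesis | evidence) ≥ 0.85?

Prior odds = 0.0067/0.9933 = 67/9933.
Target odds = 0.85/0.15 = 17/3.
Need L⁶ ≥ 17/3 ÷ (67/9933) = 56287/67.
3⁶ = 729 < 56287/67 ≤ 4096 = 4⁶, so L = 4.

4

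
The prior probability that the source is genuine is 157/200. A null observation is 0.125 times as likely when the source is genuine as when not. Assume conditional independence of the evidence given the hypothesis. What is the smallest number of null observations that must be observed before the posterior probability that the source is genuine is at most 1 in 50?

Prior odds = 0.785/0.215 = 157/43.
Likelihood ratio per null observation = 0.125.
Target odds: 0.02 ÷ 0.98 = 1/49.
Need (157/43) × 0.125ⁿ ≤ 1/49, i.e. 0.125ⁿ ≤ 43/7693.
0.125² = 0.015625 is still above 43/7693 but 0.125³ = 0.001953125 is at or below it, so n = 3.

3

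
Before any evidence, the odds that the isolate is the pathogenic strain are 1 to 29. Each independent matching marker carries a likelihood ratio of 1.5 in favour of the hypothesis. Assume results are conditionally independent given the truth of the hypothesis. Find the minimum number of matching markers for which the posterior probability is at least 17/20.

Prior odds = 1/29.
Likelihood ratio per matching marker = 1.5.
Target posterior odds = 0.85/0.15 = 17/3.
Need (1/29) × 1.5ⁿ ≥ 17/3, i.e. 1.5ⁿ ≥ 493/3.
1.5¹² = 531441/4096 falls short of 493/3 but 1.5¹³ = 1594323/8192 reaches it, so n = 13.

13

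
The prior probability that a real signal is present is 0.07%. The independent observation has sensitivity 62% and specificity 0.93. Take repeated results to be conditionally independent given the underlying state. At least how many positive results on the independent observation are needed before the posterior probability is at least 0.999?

7

Prior odds = 0.0007/0.9993 = 7/9993.
False-positive rate = 1 − 0.93 = 0.07; likelihood ratio of a positive = 0.62/0.07 = 62/7.
Target odds: 0.999 ÷ 0.001 = 999.
Need (7/9993) × (62/7)ⁿ ≥ 999, i.e. (62/7)ⁿ ≥ 9983007/7.
(62/7)⁶ ≈482794 falls short of 9983007/7 but (62/7)⁷ ≈4.27618e+06 reaches it, so n = 7.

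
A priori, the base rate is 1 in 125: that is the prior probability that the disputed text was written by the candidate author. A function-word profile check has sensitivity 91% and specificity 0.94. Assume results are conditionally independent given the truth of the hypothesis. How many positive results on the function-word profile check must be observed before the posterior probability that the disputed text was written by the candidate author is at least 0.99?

4

Prior odds = 0.008/0.992 = 1/124.
False-positive rate = 1 − 0.94 = 0.06; likelihood ratio of a positive = 0.91/0.06 = 91/6.
Target odds: 0.99 ÷ 0.01 = 99.
Require (91/6)ⁿ ≥ 99 ÷ (1/124) = 12276.
(91/6)³ = 753571/216 falls short of 12276 but (91/6)⁴ = 68574961/1296 reaches it, so n = 4.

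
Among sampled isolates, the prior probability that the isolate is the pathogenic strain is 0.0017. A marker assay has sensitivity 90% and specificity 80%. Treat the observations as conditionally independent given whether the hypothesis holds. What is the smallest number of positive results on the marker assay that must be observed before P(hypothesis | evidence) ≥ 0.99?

Prior odds: 0.0017 ÷ 0.9983 = 17/9983.
False-positive rate = 1 − 0.8 = 0.2; likelihood ratio of a positive = 0.9/0.2 = 4.5.
Target posterior odds = 0.99/0.01 = 99.
Need (17/9983) × 4.5ⁿ ≥ 99, i.e. 4.5ⁿ ≥ 988317/17.
4.5⁷ = 4782969/128 falls short of 988317/17 but 4.5⁸ = 43046721/256 reaches it, so n = 8.

8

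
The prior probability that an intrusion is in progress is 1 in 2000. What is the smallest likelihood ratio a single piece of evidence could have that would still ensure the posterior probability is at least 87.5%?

Prior odds = 0.0005/0.9995 = 1/1999.
Target odds = 0.875/0.125 = 7.
Required Bayes factor = 7 ÷ (1/1999) = 13993.

13993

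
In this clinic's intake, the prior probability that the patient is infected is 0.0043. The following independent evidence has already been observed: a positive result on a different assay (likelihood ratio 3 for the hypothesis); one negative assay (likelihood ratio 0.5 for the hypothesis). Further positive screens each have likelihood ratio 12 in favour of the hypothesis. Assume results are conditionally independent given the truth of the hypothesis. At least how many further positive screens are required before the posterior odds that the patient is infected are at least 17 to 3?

Prior odds = 0.0043/0.9957 = 43/9957.
Combined Bayes factor of the evidence already in hand = 3 × 0.5 = 1.5.
Odds after that evidence = (43/9957) × 1.5 = 43/6638.
Target odds = 17/3.
Need 12ⁿ ≥ 17/3 ÷ (43/6638) = 112846/129.
12² = 144 falls short of 112846/129 but 12³ = 1728 reaches it, so n = 3.

3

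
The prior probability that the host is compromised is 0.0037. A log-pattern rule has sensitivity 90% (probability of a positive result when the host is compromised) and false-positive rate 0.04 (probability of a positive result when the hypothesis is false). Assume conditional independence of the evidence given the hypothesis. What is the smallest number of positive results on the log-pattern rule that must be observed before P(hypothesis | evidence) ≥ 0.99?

4

Prior odds: 0.0037 ÷ 0.9963 = 37/9963.
Likelihood ratio of a positive result = 0.9/0.04 = 22.5.
Target odds: 0.99 ÷ 0.01 = 99.
Need (37/9963) × 22.5ⁿ ≥ 99, i.e. 22.5ⁿ ≥ 986337/37.
22.5³ = 11390.625 falls short of 986337/37 but 22.5⁴ = 256289.0625 reaches it, so n = 4.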